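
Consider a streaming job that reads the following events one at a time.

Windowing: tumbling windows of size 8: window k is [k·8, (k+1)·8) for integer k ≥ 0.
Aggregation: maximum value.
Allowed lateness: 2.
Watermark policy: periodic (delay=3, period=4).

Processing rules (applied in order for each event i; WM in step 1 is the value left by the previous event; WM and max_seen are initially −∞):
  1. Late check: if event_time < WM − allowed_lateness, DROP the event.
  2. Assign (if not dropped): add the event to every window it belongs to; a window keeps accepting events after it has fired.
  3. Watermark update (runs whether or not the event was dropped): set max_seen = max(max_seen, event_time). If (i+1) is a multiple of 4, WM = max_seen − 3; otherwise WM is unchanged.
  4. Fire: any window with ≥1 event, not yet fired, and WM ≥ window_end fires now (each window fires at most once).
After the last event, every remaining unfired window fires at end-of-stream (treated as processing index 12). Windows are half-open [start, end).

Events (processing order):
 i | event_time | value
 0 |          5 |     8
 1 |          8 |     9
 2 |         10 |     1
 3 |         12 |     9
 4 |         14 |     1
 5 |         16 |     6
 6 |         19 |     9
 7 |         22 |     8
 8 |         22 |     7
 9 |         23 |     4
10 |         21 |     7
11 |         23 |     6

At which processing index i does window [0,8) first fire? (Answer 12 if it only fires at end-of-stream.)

i=0 t=5 v=8: → [0,8); WM=−∞
i=1 t=8 v=9: → [8,16); WM=−∞
i=2 t=10 v=1: → [8,16); WM=−∞
i=3 t=12 v=9: → [8,16); WM=9; [0,8) fires=8
i=4 t=14 v=1: → [8,16); WM=9
i=5 t=16 v=6: → [16,24); WM=9
i=6 t=19 v=9: → [16,24); WM=9
i=7 t=22 v=8: → [16,24); WM=19; [8,16) fires=9
i=8 t=22 v=7: → [16,24); WM=19
i=9 t=23 v=4: → [16,24); WM=19
i=10 t=21 v=7: → [16,24); WM=19
i=11 t=23 v=6: → [16,24); WM=20

3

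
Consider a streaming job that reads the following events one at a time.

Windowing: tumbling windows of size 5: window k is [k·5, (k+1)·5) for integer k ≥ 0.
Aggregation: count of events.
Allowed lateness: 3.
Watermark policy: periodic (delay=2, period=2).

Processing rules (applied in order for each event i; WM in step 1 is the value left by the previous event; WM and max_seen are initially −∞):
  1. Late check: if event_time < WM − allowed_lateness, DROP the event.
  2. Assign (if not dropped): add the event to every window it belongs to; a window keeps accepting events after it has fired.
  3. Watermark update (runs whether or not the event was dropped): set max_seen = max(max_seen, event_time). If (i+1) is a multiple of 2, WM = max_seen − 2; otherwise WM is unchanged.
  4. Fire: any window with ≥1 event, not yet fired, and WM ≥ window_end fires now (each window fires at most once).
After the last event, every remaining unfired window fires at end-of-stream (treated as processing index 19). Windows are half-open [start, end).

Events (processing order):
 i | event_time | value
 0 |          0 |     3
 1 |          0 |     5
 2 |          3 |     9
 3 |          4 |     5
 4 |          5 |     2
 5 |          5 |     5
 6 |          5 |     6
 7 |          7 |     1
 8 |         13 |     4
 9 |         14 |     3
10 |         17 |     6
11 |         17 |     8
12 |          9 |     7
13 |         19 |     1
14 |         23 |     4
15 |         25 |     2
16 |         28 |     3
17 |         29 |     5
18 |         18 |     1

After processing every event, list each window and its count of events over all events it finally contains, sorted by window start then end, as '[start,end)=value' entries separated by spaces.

[0,5)=4 [5,10)=4 [10,15)=2 [15,20)=3 [20,25)=1 [25,30)=3

i=0 t=0 v=3: → [0,5); WM=−∞
i=1 t=0 v=5: → [0,5); WM=-2
i=2 t=3 v=9: → [0,5); WM=-2
i=3 t=4 v=5: → [0,5); WM=2
i=4 t=5 v=2: → [5,10); WM=2
i=5 t=5 v=5: → [5,10); WM=3
i=6 t=5 v=6: → [5,10); WM=3
i=7 t=7 v=1: → [5,10); WM=5; [0,5) fires=4
i=8 t=13 v=4: → [10,15); WM=5
i=9 t=14 v=3: → [10,15); WM=12; [5,10) fires=4
i=10 t=17 v=6: → [15,20); WM=12
i=11 t=17 v=8: → [15,20); WM=15; [10,15) fires=2
i=12 t=9 v=7: DROP (t<15-3); WM=15
i=13 t=19 v=1: → [15,20); WM=17
i=14 t=23 v=4: → [20,25); WM=17
i=15 t=25 v=2: → [25,30); WM=23; [15,20) fires=3
i=16 t=28 v=3: → [25,30); WM=23
i=17 t=29 v=5: → [25,30); WM=27; [20,25) fires=1
i=18 t=18 v=1: DROP (t<27-3); WM=27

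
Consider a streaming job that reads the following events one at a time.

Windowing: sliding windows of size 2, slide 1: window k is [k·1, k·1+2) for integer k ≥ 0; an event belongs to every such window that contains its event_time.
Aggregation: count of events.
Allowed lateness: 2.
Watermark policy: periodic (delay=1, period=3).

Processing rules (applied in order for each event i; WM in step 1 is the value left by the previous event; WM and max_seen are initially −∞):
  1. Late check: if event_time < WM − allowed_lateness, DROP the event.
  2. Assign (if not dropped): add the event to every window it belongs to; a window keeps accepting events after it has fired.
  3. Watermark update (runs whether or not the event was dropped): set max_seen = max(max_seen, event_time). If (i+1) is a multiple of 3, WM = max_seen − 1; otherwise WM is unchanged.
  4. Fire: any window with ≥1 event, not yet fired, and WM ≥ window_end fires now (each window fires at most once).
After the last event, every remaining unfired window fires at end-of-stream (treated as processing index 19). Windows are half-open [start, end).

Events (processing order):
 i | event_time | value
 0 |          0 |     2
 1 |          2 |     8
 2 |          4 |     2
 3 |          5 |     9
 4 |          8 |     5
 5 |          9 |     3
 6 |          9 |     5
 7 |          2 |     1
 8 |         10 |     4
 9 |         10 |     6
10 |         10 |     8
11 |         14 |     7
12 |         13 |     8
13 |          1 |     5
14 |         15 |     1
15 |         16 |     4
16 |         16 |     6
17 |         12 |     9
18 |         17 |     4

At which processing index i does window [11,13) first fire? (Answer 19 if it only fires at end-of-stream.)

i=0 t=0 v=2: → [0,2); WM=−∞
i=1 t=2 v=8: → [2,4),[1,3); WM=−∞
i=2 t=4 v=2: → [4,6),[3,5); WM=3; [0,2) fires=1 [1,3) fires=1
i=3 t=5 v=9: → [5,7),[4,6); WM=3
i=4 t=8 v=5: → [8,10),[7,9); WM=3
i=5 t=9 v=3: → [9,11),[8,10); WM=8; [2,4) fires=1 [3,5) fires=1 [4,6) fires=2 [5,7) fires=1
i=6 t=9 v=5: → [9,11),[8,10); WM=8
i=7 t=2 v=1: DROP (t<8-2); WM=8
i=8 t=10 v=4: → [10,12),[9,11); WM=9; [7,9) fires=1
i=9 t=10 v=6: → [10,12),[9,11); WM=9
i=10 t=10 v=8: → [10,12),[9,11); WM=9
i=11 t=14 v=7: → [14,16),[13,15); WM=13; [8,10) fires=3 [9,11) fires=5 [10,12) fires=3
i=12 t=13 v=8: → [13,15),[12,14); WM=13
i=13 t=1 v=5: DROP (t<13-2); WM=13
i=14 t=15 v=1: → [15,17),[14,16); WM=14; [12,14) fires=1
i=15 t=16 v=4: → [16,18),[15,17); WM=14
i=16 t=16 v=6: → [16,18),[15,17); WM=14
i=17 t=12 v=9: → [12,14),[11,13); WM=15; [11,13) fires=1 [13,15) fires=2
i=18 t=17 v=4: → [17,19),[16,18); WM=15

17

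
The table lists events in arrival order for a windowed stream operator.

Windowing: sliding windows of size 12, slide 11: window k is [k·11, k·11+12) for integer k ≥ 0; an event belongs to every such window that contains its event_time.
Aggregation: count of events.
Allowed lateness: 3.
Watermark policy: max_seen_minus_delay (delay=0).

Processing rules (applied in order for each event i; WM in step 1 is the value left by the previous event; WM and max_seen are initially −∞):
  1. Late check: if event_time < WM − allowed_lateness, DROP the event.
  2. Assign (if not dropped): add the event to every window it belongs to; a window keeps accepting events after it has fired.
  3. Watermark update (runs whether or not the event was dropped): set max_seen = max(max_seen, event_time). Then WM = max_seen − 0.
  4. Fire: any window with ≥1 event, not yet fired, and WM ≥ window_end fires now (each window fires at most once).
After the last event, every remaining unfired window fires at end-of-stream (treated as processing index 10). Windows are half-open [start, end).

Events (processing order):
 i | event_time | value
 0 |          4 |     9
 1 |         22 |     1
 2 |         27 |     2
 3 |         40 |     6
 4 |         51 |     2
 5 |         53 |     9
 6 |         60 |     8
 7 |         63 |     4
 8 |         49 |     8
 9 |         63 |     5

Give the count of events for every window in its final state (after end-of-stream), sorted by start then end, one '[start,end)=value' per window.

[0,12)=1 [11,23)=1 [22,34)=2 [33,45)=1 [44,56)=2 [55,67)=3

i=0 t=4 v=9: → [0,12); WM=4
i=1 t=22 v=1: → [22,34),[11,23); WM=22; [0,12) fires=1
i=2 t=27 v=2: → [22,34); WM=27; [11,23) fires=1
i=3 t=40 v=6: → [33,45); WM=40; [22,34) fires=2
i=4 t=51 v=2: → [44,56); WM=51; [33,45) fires=1
i=5 t=53 v=9: → [44,56); WM=53
i=6 t=60 v=8: → [55,67); WM=60; [44,56) fires=2
i=7 t=63 v=4: → [55,67); WM=63
i=8 t=49 v=8: DROP (t<63-3); WM=63
i=9 t=63 v=5: → [55,67); WM=63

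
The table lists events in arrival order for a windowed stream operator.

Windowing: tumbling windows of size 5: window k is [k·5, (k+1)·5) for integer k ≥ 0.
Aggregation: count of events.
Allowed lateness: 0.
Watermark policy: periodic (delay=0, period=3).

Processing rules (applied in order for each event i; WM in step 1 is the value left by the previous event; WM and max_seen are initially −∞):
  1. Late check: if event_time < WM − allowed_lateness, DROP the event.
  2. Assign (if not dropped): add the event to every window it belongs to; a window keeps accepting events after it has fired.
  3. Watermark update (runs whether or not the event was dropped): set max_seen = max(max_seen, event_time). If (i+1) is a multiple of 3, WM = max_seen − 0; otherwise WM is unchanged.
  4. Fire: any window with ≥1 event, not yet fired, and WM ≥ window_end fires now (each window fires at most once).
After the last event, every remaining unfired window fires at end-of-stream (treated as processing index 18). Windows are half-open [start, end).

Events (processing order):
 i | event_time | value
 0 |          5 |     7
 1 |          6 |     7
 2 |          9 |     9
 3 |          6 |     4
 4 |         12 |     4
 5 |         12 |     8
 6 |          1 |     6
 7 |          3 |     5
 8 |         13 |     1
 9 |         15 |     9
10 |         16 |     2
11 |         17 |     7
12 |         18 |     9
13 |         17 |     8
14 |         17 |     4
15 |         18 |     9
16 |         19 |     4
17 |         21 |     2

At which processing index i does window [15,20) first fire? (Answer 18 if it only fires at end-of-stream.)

i=0 t=5 v=7: → [5,10); WM=−∞
i=1 t=6 v=7: → [5,10); WM=−∞
i=2 t=9 v=9: → [5,10); WM=9
i=3 t=6 v=4: DROP (t<9-0); WM=9
i=4 t=12 v=4: → [10,15); WM=9
i=5 t=12 v=8: → [10,15); WM=12; [5,10) fires=3
i=6 t=1 v=6: DROP (t<12-0); WM=12
i=7 t=3 v=5: DROP (t<12-0); WM=12
i=8 t=13 v=1: → [10,15); WM=13
i=9 t=15 v=9: → [15,20); WM=13
i=10 t=16 v=2: → [15,20); WM=13
i=11 t=17 v=7: → [15,20); WM=17; [10,15) fires=3
i=12 t=18 v=9: → [15,20); WM=17
i=13 t=17 v=8: → [15,20); WM=17
i=14 t=17 v=4: → [15,20); WM=18
i=15 t=18 v=9: → [15,20); WM=18
i=16 t=19 v=4: → [15,20); WM=18
i=17 t=21 v=2: → [20,25); WM=21; [15,20) fires=8

17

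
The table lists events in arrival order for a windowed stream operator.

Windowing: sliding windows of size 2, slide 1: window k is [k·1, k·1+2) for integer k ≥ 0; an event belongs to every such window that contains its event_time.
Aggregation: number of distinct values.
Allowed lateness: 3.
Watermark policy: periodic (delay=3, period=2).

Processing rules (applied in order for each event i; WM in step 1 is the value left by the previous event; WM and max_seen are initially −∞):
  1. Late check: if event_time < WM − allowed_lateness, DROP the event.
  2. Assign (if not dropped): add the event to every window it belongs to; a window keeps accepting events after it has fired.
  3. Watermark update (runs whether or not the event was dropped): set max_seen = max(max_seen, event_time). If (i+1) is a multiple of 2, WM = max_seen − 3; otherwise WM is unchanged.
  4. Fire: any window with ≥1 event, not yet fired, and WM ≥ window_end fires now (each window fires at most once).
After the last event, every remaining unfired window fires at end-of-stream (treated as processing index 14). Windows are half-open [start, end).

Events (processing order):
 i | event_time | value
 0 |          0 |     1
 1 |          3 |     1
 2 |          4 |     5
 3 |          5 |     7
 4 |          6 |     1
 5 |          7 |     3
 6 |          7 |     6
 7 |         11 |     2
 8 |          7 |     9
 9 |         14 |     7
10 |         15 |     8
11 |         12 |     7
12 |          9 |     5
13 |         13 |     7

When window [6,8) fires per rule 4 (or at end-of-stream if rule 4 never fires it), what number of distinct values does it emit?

i=0 t=0 v=1: → [0,2); WM=−∞
i=1 t=3 v=1: → [3,5),[2,4); WM=0
i=2 t=4 v=5: → [4,6),[3,5); WM=0
i=3 t=5 v=7: → [5,7),[4,6); WM=2; [0,2) fires=1
i=4 t=6 v=1: → [6,8),[5,7); WM=2
i=5 t=7 v=3: → [7,9),[6,8); WM=4; [2,4) fires=1
i=6 t=7 v=6: → [7,9),[6,8); WM=4
i=7 t=11 v=2: → [11,13),[10,12); WM=8; [3,5) fires=2 [4,6) fires=2 [5,7) fires=2 [6,8) fires=3
i=8 t=7 v=9: → [7,9),[6,8); WM=8
i=9 t=14 v=7: → [14,16),[13,15); WM=11; [7,9) fires=3
i=10 t=15 v=8: → [15,17),[14,16); WM=11
i=11 t=12 v=7: → [12,14),[11,13); WM=12; [10,12) fires=1
i=12 t=9 v=5: → [9,11),[8,10); WM=12; [8,10) fires=1 [9,11) fires=1
i=13 t=13 v=7: → [13,15),[12,14); WM=12

3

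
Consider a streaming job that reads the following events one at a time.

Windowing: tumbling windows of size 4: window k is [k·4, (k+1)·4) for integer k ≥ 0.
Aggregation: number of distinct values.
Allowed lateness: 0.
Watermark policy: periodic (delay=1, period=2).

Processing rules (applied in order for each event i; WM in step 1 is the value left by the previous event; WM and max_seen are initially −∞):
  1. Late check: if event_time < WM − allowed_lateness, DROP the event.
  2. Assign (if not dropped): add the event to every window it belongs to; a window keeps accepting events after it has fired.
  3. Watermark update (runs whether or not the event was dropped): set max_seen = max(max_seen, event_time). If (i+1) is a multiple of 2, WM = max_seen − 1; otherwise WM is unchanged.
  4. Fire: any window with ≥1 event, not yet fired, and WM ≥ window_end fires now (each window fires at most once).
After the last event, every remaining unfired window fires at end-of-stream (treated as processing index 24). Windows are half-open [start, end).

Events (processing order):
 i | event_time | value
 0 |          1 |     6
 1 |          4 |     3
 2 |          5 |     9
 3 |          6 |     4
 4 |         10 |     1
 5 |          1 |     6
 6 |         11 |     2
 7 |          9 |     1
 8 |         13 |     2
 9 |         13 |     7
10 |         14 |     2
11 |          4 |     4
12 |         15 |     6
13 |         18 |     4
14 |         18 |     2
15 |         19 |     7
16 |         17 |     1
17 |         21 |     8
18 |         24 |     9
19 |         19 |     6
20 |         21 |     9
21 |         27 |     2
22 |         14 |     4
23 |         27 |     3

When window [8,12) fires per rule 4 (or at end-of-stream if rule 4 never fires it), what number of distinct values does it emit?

2

i=0 t=1 v=6: → [0,4); WM=−∞
i=1 t=4 v=3: → [4,8); WM=3
i=2 t=5 v=9: → [4,8); WM=3
i=3 t=6 v=4: → [4,8); WM=5; [0,4) fires=1
i=4 t=10 v=1: → [8,12); WM=5
i=5 t=1 v=6: DROP (t<5-0); WM=9; [4,8) fires=3
i=6 t=11 v=2: → [8,12); WM=9
i=7 t=9 v=1: → [8,12); WM=10
i=8 t=13 v=2: → [12,16); WM=10
i=9 t=13 v=7: → [12,16); WM=12; [8,12) fires=2
i=10 t=14 v=2: → [12,16); WM=12
i=11 t=4 v=4: DROP (t<12-0); WM=13
i=12 t=15 v=6: → [12,16); WM=13
i=13 t=18 v=4: → [16,20); WM=17; [12,16) fires=3
i=14 t=18 v=2: → [16,20); WM=17
i=15 t=19 v=7: → [16,20); WM=18
i=16 t=17 v=1: DROP (t<18-0); WM=18
i=17 t=21 v=8: → [20,24); WM=20; [16,20) fires=3
i=18 t=24 v=9: → [24,28); WM=20
i=19 t=19 v=6: DROP (t<20-0); WM=23
i=20 t=21 v=9: DROP (t<23-0); WM=23
i=21 t=27 v=2: → [24,28); WM=26; [20,24) fires=1
i=22 t=14 v=4: DROP (t<26-0); WM=26
i=23 t=27 v=3: → [24,28); WM=26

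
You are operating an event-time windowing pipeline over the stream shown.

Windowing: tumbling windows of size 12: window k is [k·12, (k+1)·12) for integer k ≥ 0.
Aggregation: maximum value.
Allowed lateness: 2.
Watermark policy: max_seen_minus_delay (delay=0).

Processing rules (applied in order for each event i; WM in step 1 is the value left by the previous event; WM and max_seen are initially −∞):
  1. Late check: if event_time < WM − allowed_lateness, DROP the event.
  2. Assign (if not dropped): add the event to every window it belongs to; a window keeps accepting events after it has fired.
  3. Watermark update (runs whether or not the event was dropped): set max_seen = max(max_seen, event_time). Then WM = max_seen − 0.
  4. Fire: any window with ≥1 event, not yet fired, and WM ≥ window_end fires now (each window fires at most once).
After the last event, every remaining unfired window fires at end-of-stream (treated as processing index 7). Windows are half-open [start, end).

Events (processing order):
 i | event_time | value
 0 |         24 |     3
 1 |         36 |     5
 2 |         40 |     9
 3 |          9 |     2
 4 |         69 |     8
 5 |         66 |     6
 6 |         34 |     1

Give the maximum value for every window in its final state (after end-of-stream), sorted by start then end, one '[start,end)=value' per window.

[24,36)=3 [36,48)=9 [60,72)=8

i=0 t=24 v=3: → [24,36); WM=24
i=1 t=36 v=5: → [36,48); WM=36; [24,36) fires=3
i=2 t=40 v=9: → [36,48); WM=40
i=3 t=9 v=2: DROP (t<40-2); WM=40
i=4 t=69 v=8: → [60,72); WM=69; [36,48) fires=9
i=5 t=66 v=6: DROP (t<69-2); WM=69
i=6 t=34 v=1: DROP (t<69-2); WM=69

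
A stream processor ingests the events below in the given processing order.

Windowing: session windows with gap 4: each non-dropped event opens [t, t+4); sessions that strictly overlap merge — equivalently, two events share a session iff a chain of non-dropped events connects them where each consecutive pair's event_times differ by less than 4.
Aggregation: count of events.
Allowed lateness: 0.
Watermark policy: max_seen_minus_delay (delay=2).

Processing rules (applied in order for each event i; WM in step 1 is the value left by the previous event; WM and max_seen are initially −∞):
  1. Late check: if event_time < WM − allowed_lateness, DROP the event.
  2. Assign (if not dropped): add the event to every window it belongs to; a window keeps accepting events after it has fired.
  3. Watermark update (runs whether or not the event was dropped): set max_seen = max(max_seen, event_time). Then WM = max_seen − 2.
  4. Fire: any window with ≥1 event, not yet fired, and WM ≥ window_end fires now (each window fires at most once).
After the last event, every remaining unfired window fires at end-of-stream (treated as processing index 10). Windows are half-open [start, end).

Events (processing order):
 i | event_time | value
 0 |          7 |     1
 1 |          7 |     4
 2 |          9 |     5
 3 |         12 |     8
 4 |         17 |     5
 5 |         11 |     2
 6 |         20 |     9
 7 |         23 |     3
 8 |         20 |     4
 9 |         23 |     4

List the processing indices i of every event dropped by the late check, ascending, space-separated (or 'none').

i=0 t=7 v=1: → [7,11); WM=5
i=1 t=7 v=4: → [7,11); WM=5
i=2 t=9 v=5: → [7,13); WM=7
i=3 t=12 v=8: → [7,16); WM=10
i=4 t=17 v=5: → [17,21); WM=15
i=5 t=11 v=2: DROP (t<15-0); WM=15
i=6 t=20 v=9: → [17,24); WM=18
i=7 t=23 v=3: → [17,27); WM=21
i=8 t=20 v=4: DROP (t<21-0); WM=21
i=9 t=23 v=4: → [17,27); WM=21

5 8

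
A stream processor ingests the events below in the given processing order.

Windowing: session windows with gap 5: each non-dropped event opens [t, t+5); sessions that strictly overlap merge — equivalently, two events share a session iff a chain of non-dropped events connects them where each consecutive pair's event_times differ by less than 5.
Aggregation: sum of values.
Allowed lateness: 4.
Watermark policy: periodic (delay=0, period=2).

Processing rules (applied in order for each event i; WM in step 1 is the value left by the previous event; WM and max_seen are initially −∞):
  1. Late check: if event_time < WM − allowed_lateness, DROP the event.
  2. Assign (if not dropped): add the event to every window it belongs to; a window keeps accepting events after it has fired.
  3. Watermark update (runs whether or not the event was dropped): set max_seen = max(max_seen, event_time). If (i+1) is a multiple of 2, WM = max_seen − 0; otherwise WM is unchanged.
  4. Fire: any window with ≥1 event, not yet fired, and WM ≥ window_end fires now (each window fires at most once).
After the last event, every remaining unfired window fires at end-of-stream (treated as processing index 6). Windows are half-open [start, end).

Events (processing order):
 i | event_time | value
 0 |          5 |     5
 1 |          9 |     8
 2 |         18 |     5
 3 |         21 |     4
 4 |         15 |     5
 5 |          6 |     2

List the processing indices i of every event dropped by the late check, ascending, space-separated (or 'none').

i=0 t=5 v=5: → [5,10); WM=−∞
i=1 t=9 v=8: → [5,14); WM=9
i=2 t=18 v=5: → [18,23); WM=9
i=3 t=21 v=4: → [18,26); WM=21
i=4 t=15 v=5: DROP (t<21-4); WM=21
i=5 t=6 v=2: DROP (t<21-4); WM=21

4 5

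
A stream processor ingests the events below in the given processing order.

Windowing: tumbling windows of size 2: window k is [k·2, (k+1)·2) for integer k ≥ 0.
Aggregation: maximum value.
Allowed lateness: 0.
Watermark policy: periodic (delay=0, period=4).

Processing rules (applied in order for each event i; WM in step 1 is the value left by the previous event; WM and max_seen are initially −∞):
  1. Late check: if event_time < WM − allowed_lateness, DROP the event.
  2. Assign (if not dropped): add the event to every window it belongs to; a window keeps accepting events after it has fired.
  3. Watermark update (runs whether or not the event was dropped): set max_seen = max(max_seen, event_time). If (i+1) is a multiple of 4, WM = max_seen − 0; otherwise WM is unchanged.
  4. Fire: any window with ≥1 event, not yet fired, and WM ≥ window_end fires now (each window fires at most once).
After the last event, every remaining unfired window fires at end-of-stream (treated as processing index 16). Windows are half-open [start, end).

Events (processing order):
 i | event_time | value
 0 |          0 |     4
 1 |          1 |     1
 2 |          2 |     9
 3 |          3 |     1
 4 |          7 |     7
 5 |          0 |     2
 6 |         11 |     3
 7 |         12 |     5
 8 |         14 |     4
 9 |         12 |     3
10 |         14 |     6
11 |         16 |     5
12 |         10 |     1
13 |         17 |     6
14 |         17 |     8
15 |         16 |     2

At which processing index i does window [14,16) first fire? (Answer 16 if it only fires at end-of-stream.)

11

i=0 t=0 v=4: → [0,2); WM=−∞
i=1 t=1 v=1: → [0,2); WM=−∞
i=2 t=2 v=9: → [2,4); WM=−∞
i=3 t=3 v=1: → [2,4); WM=3; [0,2) fires=4
i=4 t=7 v=7: → [6,8); WM=3
i=5 t=0 v=2: DROP (t<3-0); WM=3
i=6 t=11 v=3: → [10,12); WM=3
i=7 t=12 v=5: → [12,14); WM=12; [2,4) fires=9 [6,8) fires=7 [10,12) fires=3
i=8 t=14 v=4: → [14,16); WM=12
i=9 t=12 v=3: → [12,14); WM=12
i=10 t=14 v=6: → [14,16); WM=12
i=11 t=16 v=5: → [16,18); WM=16; [12,14) fires=5 [14,16) fires=6
i=12 t=10 v=1: DROP (t<16-0); WM=16
i=13 t=17 v=6: → [16,18); WM=16
i=14 t=17 v=8: → [16,18); WM=16
i=15 t=16 v=2: → [16,18); WM=17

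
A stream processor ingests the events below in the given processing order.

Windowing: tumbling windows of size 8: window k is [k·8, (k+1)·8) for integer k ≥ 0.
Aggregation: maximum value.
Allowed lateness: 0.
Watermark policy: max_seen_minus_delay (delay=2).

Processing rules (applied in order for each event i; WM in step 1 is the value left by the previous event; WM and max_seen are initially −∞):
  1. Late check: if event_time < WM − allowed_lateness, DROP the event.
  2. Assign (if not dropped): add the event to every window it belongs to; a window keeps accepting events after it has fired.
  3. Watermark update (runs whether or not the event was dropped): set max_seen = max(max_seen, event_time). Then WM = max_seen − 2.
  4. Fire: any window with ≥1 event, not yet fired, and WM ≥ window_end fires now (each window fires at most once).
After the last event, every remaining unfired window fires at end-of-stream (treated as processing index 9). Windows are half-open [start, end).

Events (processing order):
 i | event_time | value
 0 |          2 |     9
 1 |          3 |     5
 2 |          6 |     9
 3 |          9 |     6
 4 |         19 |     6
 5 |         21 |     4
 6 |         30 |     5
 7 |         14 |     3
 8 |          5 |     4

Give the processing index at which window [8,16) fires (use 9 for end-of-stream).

4

i=0 t=2 v=9: → [0,8); WM=0
i=1 t=3 v=5: → [0,8); WM=1
i=2 t=6 v=9: → [0,8); WM=4
i=3 t=9 v=6: → [8,16); WM=7
i=4 t=19 v=6: → [16,24); WM=17; [0,8) fires=9 [8,16) fires=6
i=5 t=21 v=4: → [16,24); WM=19
i=6 t=30 v=5: → [24,32); WM=28; [16,24) fires=6
i=7 t=14 v=3: DROP (t<28-0); WM=28
i=8 t=5 v=4: DROP (t<28-0); WM=28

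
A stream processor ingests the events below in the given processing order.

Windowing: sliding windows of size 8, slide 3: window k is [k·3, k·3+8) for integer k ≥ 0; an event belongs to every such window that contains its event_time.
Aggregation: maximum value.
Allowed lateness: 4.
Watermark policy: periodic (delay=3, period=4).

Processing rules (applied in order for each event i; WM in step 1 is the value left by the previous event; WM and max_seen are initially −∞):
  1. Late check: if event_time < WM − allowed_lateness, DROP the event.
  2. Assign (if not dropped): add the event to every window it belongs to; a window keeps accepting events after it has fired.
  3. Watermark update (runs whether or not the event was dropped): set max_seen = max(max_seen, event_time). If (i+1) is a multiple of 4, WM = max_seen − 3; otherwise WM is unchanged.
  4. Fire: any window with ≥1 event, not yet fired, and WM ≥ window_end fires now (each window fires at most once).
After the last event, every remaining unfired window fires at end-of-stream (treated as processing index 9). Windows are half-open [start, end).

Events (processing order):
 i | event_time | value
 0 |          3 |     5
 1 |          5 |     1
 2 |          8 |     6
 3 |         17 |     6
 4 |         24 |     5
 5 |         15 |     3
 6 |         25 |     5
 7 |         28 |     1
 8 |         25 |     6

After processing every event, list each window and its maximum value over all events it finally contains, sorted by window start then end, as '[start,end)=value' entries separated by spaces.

i=0 t=3 v=5: → [3,11),[0,8); WM=−∞
i=1 t=5 v=1: → [3,11),[0,8); WM=−∞
i=2 t=8 v=6: → [6,14),[3,11); WM=−∞
i=3 t=17 v=6: → [15,23),[12,20); WM=14; [0,8) fires=5 [3,11) fires=6 [6,14) fires=6
i=4 t=24 v=5: → [24,32),[21,29),[18,26); WM=14
i=5 t=15 v=3: → [15,23),[12,20),[9,17); WM=14
i=6 t=25 v=5: → [24,32),[21,29),[18,26); WM=14
i=7 t=28 v=1: → [27,35),[24,32),[21,29); WM=25; [9,17) fires=3 [12,20) fires=6 [15,23) fires=6
i=8 t=25 v=6: → [24,32),[21,29),[18,26); WM=25

[0,8)=5 [3,11)=6 [6,14)=6 [9,17)=3 [12,20)=6 [15,23)=6 [18,26)=6 [21,29)=6 [24,32)=6 [27,35)=1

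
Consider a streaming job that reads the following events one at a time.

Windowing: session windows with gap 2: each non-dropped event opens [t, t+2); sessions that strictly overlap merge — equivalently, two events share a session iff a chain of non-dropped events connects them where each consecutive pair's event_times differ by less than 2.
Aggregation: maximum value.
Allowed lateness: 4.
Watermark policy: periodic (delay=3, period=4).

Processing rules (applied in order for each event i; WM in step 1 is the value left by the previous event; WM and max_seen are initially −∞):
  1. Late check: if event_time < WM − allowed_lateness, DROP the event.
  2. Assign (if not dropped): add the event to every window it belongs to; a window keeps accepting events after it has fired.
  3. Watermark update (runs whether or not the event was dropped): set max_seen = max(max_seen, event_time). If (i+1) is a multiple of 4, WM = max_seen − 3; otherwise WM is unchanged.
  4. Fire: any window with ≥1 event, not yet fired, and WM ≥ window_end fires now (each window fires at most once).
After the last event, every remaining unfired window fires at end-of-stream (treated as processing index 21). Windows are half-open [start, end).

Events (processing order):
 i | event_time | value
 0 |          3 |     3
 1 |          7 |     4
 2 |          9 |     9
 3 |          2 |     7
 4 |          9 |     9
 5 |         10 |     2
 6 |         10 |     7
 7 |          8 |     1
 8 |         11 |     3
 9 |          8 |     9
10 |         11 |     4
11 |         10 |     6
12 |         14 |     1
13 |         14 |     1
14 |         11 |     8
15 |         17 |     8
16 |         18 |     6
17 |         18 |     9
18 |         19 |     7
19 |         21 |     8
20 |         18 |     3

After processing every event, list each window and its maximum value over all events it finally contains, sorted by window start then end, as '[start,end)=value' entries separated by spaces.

[2,5)=7 [7,13)=9 [14,16)=1 [17,21)=9 [21,23)=8

i=0 t=3 v=3: → [3,5); WM=−∞
i=1 t=7 v=4: → [7,9); WM=−∞
i=2 t=9 v=9: → [9,11); WM=−∞
i=3 t=2 v=7: → [2,5); WM=6
i=4 t=9 v=9: → [9,11); WM=6
i=5 t=10 v=2: → [9,12); WM=6
i=6 t=10 v=7: → [9,12); WM=6
i=7 t=8 v=1: → [7,12); WM=7
i=8 t=11 v=3: → [7,13); WM=7
i=9 t=8 v=9: → [7,13); WM=7
i=10 t=11 v=4: → [7,13); WM=7
i=11 t=10 v=6: → [7,13); WM=8
i=12 t=14 v=1: → [14,16); WM=8
i=13 t=14 v=1: → [14,16); WM=8
i=14 t=11 v=8: → [7,13); WM=8
i=15 t=17 v=8: → [17,19); WM=14
i=16 t=18 v=6: → [17,20); WM=14
i=17 t=18 v=9: → [17,20); WM=14
i=18 t=19 v=7: → [17,21); WM=14
i=19 t=21 v=8: → [21,23); WM=18
i=20 t=18 v=3: → [17,21); WM=18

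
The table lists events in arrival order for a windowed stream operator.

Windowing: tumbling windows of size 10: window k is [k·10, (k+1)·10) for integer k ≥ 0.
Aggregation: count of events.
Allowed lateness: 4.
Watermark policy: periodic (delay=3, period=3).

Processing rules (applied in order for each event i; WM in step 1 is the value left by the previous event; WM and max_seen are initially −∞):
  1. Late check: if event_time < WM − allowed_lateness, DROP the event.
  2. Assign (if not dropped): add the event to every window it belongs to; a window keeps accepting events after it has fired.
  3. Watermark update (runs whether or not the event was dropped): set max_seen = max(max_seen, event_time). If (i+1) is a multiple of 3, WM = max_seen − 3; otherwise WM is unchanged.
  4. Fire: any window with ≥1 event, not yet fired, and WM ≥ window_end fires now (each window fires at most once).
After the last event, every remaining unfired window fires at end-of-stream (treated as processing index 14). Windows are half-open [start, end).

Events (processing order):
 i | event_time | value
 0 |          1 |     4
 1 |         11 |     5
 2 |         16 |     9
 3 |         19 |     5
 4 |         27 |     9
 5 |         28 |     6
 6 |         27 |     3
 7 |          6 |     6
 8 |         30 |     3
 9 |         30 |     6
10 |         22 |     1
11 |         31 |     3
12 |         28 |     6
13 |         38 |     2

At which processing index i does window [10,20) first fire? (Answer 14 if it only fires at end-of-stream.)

5

i=0 t=1 v=4: → [0,10); WM=−∞
i=1 t=11 v=5: → [10,20); WM=−∞
i=2 t=16 v=9: → [10,20); WM=13; [0,10) fires=1
i=3 t=19 v=5: → [10,20); WM=13
i=4 t=27 v=9: → [20,30); WM=13
i=5 t=28 v=6: → [20,30); WM=25; [10,20) fires=3
i=6 t=27 v=3: → [20,30); WM=25
i=7 t=6 v=6: DROP (t<25-4); WM=25
i=8 t=30 v=3: → [30,40); WM=27
i=9 t=30 v=6: → [30,40); WM=27
i=10 t=22 v=1: DROP (t<27-4); WM=27
i=11 t=31 v=3: → [30,40); WM=28
i=12 t=28 v=6: → [20,30); WM=28
i=13 t=38 v=2: → [30,40); WM=28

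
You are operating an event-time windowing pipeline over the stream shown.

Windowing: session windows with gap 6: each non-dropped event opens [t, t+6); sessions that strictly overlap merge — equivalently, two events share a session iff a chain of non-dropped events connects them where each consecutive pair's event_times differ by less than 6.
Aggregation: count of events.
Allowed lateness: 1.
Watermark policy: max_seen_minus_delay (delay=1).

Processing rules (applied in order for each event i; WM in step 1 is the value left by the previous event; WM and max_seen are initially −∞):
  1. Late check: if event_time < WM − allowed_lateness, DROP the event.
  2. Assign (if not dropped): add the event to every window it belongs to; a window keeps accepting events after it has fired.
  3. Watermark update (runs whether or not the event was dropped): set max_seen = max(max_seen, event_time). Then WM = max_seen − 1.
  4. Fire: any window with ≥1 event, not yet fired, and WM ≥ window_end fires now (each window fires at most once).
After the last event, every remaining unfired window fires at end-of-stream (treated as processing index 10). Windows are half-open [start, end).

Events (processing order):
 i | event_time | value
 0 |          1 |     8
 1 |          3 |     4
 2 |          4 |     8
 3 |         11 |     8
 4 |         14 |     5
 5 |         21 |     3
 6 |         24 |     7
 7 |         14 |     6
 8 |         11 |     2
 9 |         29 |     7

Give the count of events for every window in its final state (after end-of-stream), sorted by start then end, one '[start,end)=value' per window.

[1,10)=3 [11,20)=2 [21,35)=3

i=0 t=1 v=8: → [1,7); WM=0
i=1 t=3 v=4: → [1,9); WM=2
i=2 t=4 v=8: → [1,10); WM=3
i=3 t=11 v=8: → [11,17); WM=10
i=4 t=14 v=5: → [11,20); WM=13
i=5 t=21 v=3: → [21,27); WM=20
i=6 t=24 v=7: → [21,30); WM=23
i=7 t=14 v=6: DROP (t<23-1); WM=23
i=8 t=11 v=2: DROP (t<23-1); WM=23
i=9 t=29 v=7: → [21,35); WM=28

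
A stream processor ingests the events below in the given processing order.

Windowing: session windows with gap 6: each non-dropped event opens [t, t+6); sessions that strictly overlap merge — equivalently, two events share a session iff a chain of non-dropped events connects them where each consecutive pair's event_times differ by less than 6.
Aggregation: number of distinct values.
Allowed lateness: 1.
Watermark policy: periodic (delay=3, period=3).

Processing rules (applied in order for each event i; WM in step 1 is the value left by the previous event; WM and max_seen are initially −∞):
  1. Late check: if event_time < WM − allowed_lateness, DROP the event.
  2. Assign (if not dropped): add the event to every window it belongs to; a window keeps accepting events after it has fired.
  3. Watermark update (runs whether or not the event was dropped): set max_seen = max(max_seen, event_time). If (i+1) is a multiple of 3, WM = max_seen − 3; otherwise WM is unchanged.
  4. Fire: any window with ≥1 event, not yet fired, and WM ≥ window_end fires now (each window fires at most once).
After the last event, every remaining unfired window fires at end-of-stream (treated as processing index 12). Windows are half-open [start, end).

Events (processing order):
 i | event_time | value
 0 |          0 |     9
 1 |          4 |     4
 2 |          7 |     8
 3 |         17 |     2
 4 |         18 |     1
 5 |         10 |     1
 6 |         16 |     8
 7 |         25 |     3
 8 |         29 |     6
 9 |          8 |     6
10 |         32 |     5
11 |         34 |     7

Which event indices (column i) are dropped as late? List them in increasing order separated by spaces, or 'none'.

i=0 t=0 v=9: → [0,6); WM=−∞
i=1 t=4 v=4: → [0,10); WM=−∞
i=2 t=7 v=8: → [0,13); WM=4
i=3 t=17 v=2: → [17,23); WM=4
i=4 t=18 v=1: → [17,24); WM=4
i=5 t=10 v=1: → [0,16); WM=15
i=6 t=16 v=8: → [16,24); WM=15
i=7 t=25 v=3: → [25,31); WM=15
i=8 t=29 v=6: → [25,35); WM=26
i=9 t=8 v=6: DROP (t<26-1); WM=26
i=10 t=32 v=5: → [25,38); WM=26
i=11 t=34 v=7: → [25,40); WM=31

9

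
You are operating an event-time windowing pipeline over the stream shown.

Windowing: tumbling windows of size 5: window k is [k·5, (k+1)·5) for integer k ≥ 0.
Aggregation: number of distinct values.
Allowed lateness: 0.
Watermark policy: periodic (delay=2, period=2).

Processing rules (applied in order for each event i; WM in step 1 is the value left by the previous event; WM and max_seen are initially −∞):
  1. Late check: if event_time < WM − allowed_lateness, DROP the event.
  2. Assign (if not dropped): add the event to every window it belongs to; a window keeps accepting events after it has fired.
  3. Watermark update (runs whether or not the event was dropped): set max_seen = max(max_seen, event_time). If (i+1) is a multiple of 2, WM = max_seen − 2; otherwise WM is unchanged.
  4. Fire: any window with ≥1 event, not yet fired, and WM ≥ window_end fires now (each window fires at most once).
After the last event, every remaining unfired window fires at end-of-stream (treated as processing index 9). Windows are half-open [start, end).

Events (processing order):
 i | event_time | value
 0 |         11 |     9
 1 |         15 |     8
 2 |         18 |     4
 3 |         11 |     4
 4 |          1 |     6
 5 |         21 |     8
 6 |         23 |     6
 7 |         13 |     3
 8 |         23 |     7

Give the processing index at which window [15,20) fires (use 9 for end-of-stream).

i=0 t=11 v=9: → [10,15); WM=−∞
i=1 t=15 v=8: → [15,20); WM=13
i=2 t=18 v=4: → [15,20); WM=13
i=3 t=11 v=4: DROP (t<13-0); WM=16; [10,15) fires=1
i=4 t=1 v=6: DROP (t<16-0); WM=16
i=5 t=21 v=8: → [20,25); WM=19
i=6 t=23 v=6: → [20,25); WM=19
i=7 t=13 v=3: DROP (t<19-0); WM=21; [15,20) fires=2
i=8 t=23 v=7: → [20,25); WM=21

7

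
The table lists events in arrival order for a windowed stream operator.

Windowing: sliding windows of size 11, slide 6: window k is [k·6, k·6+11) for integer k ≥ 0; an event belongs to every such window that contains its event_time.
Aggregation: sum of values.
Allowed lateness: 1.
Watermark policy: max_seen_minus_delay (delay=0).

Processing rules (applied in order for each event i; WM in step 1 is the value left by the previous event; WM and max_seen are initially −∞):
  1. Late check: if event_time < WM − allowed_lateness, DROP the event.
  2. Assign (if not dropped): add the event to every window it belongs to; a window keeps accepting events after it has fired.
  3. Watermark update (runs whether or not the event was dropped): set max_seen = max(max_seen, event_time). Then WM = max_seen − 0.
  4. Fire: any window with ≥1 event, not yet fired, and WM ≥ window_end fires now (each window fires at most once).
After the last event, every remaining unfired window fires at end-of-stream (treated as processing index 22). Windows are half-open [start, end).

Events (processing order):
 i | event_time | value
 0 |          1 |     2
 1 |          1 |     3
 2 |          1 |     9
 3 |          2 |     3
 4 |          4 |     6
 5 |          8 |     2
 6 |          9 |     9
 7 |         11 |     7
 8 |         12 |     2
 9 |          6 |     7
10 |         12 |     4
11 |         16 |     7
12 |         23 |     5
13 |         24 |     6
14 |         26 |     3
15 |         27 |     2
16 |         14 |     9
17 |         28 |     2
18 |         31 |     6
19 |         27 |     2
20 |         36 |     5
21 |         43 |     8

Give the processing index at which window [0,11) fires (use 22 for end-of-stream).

i=0 t=1 v=2: → [0,11); WM=1
i=1 t=1 v=3: → [0,11); WM=1
i=2 t=1 v=9: → [0,11); WM=1
i=3 t=2 v=3: → [0,11); WM=2
i=4 t=4 v=6: → [0,11); WM=4
i=5 t=8 v=2: → [6,17),[0,11); WM=8
i=6 t=9 v=9: → [6,17),[0,11); WM=9
i=7 t=11 v=7: → [6,17); WM=11; [0,11) fires=34
i=8 t=12 v=2: → [12,23),[6,17); WM=12
i=9 t=6 v=7: DROP (t<12-1); WM=12
i=10 t=12 v=4: → [12,23),[6,17); WM=12
i=11 t=16 v=7: → [12,23),[6,17); WM=16
i=12 t=23 v=5: → [18,29); WM=23; [6,17) fires=31 [12,23) fires=13
i=13 t=24 v=6: → [24,35),[18,29); WM=24
i=14 t=26 v=3: → [24,35),[18,29); WM=26
i=15 t=27 v=2: → [24,35),[18,29); WM=27
i=16 t=14 v=9: DROP (t<27-1); WM=27
i=17 t=28 v=2: → [24,35),[18,29); WM=28
i=18 t=31 v=6: → [30,41),[24,35); WM=31; [18,29) fires=18
i=19 t=27 v=2: DROP (t<31-1); WM=31
i=20 t=36 v=5: → [36,47),[30,41); WM=36; [24,35) fires=19
i=21 t=43 v=8: → [42,53),[36,47); WM=43; [30,41) fires=11

7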